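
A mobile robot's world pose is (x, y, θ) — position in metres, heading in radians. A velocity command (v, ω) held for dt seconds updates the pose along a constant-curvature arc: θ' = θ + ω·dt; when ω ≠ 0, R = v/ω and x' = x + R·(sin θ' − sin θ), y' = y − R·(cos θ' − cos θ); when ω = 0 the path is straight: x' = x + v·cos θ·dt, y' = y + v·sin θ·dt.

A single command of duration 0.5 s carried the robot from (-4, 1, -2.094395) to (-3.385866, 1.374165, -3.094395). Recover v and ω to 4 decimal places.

Δθ = -3.094395 − -2.094395 = -1.000000
ω = Δθ/dt = -1.000000/0.5 = -2.0000
R = Δx/(sin θ' − sin θ) = 0.7500
v = R·ω = 0.7500·-2.0000 = -1.5000

v = -1.5000, ω = -2.0000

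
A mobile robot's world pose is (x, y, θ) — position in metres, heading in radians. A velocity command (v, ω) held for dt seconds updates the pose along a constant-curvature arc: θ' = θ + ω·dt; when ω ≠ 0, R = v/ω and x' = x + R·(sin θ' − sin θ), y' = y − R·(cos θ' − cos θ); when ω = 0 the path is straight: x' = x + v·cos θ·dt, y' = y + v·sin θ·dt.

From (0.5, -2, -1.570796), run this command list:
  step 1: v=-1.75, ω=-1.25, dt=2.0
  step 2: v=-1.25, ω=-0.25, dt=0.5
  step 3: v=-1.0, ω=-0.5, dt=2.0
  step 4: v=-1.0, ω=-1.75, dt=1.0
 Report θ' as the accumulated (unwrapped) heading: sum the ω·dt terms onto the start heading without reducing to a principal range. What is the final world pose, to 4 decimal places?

(2.5378, -3.7872, -6.9458)

step 1: θ'=-4.0708 (R=1.4000) → pose (3.0216, -1.1621, -4.0708)
step 2: θ'=-4.1958 (R=5.0000) → pose (3.3634, -1.6849, -4.1958)
step 3: θ'=-5.1958 (R=2.0000) → pose (3.3952, -3.6023, -5.1958)
step 4: θ'=-6.9458 (R=0.5714) → pose (2.5378, -3.7872, -6.9458)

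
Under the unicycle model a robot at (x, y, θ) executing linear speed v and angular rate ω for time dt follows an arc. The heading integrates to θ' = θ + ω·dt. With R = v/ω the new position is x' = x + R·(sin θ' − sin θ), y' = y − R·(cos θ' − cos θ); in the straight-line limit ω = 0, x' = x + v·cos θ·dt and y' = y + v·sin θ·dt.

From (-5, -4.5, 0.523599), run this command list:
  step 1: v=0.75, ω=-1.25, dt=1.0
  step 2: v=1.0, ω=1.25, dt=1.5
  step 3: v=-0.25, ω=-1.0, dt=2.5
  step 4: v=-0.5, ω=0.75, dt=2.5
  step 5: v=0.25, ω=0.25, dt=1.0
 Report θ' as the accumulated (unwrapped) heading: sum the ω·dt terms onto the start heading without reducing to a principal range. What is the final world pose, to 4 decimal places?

step 1: θ'=-0.7264 (R=-0.6000) → pose (-4.3015, -4.5711, -0.7264)
step 2: θ'=1.1486 (R=0.8000) → pose (-3.0404, -4.3008, 1.1486)
step 3: θ'=-1.3514 (R=0.2500) → pose (-3.5124, -4.2528, -1.3514)
step 4: θ'=0.5236 (R=-0.6667) → pose (-4.4965, -3.8205, 0.5236)
step 5: θ'=0.7736 (R=1.0000) → pose (-4.2978, -3.6699, 0.7736)

(-4.2978, -3.6699, 0.7736)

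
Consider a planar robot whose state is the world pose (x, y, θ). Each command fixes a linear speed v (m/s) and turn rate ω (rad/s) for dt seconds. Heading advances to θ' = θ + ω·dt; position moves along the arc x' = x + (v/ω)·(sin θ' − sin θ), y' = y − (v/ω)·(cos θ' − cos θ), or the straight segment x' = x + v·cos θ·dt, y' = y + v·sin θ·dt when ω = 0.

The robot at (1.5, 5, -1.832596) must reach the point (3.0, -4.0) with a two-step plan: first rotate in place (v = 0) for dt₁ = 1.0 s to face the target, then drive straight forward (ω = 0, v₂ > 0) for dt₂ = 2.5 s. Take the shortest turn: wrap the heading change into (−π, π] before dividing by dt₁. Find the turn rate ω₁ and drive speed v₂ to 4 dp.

heading to target = atan2(-4−5, 3−1.5) = -1.4056
Δθ = wrap(-1.4056 − -1.8326) = 0.4269; ω₁ = Δθ/dt₁ = 0.4269
distance = √((3−1.5)² + (-4−5)²) = 9.1241; v₂ = distance/dt₂ = 3.6497

ω₁ = 0.4269, v₂ = 3.6497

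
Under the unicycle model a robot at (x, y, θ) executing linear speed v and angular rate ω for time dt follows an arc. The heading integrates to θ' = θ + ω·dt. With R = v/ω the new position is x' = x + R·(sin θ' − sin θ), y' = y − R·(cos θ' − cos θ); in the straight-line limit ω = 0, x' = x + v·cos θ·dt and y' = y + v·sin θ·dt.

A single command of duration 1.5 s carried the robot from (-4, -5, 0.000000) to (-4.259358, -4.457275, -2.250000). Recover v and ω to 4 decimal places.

v = -0.5000, ω = -1.5000

Δθ = -2.250000 − 0.000000 = -2.250000
ω = Δθ/dt = -2.250000/1.5 = -1.5000
R = −Δy/(cos θ' − cos θ) = 0.3333
v = R·ω = 0.3333·-1.5000 = -0.5000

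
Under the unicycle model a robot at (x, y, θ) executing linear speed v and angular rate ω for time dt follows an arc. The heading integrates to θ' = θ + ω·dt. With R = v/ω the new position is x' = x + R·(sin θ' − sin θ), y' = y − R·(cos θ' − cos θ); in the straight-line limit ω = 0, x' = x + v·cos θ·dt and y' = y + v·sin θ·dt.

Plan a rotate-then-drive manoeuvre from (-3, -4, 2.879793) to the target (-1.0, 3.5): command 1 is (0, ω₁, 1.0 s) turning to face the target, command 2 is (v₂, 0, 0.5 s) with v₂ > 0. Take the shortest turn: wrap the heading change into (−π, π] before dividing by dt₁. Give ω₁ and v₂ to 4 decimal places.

heading to target = atan2(3.5−-4, -1−-3) = 1.3102
Δθ = wrap(1.3102 − 2.8798) = -1.5696; ω₁ = Δθ/dt₁ = -1.5696
distance = √((-1−-3)² + (3.5−-4)²) = 7.7621; v₂ = distance/dt₂ = 15.5242

ω₁ = -1.5696, v₂ = 15.5242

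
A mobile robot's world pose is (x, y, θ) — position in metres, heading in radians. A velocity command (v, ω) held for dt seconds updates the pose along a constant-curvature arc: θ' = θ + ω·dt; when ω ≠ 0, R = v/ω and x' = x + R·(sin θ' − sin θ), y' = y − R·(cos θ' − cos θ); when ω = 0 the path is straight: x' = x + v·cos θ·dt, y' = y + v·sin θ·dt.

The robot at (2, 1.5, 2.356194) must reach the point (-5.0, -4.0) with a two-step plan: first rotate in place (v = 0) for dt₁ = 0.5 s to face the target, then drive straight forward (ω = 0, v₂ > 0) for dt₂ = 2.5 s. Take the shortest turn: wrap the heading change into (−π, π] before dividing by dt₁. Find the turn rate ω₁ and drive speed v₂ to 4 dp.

ω₁ = 2.9027, v₂ = 3.5609

heading to target = atan2(-4−1.5, -5−2) = -2.4756
Δθ = wrap(-2.4756 − 2.3562) = 1.4514; ω₁ = Δθ/dt₁ = 2.9027
distance = √((-5−2)² + (-4−1.5)²) = 8.9022; v₂ = distance/dt₂ = 3.5609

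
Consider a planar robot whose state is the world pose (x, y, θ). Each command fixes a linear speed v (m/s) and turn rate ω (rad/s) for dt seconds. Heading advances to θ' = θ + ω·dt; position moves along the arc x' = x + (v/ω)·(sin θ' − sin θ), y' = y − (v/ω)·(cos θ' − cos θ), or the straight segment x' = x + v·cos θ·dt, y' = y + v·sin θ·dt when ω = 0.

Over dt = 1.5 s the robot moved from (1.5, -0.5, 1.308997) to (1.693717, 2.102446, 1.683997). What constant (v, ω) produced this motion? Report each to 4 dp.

Δθ = 1.683997 − 1.308997 = 0.375000
ω = Δθ/dt = 0.375000/1.5 = 0.2500
R = −Δy/(cos θ' − cos θ) = 7.0000
v = R·ω = 7.0000·0.2500 = 1.7500

v = 1.7500, ω = 0.2500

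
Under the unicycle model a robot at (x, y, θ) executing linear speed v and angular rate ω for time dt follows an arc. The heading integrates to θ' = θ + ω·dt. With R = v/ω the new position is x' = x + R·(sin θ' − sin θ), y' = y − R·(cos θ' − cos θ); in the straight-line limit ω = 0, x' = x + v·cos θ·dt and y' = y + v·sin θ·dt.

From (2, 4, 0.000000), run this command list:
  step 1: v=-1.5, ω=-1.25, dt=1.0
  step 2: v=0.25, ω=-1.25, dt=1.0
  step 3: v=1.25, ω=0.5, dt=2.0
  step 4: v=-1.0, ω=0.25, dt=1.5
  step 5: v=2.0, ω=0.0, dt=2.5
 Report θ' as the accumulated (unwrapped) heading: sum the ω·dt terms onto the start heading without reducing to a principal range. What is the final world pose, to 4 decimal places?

step 1: θ'=-1.2500 (R=1.2000) → pose (0.8612, 4.8216, -1.2500)
step 2: θ'=-2.5000 (R=-0.2000) → pose (0.7911, 4.5983, -2.5000)
step 3: θ'=-1.5000 (R=2.5000) → pose (-0.2064, 2.4186, -1.5000)
step 4: θ'=-1.1250 (R=-4.0000) → pose (-0.5874, 3.8604, -1.1250)
step 5: θ'=-1.1250 (straight) → pose (1.5685, -0.6510, -1.1250)

(1.5685, -0.6510, -1.1250)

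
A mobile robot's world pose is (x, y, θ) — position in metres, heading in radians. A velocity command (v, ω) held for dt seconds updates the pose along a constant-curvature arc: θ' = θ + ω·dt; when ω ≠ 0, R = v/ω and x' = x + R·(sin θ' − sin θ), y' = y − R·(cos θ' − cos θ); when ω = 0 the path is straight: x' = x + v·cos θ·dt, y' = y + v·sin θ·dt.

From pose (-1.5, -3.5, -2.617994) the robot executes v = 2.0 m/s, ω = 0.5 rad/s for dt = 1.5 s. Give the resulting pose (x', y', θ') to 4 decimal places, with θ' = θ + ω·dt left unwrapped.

θ' = -2.6180 + 0.5·1.5 = -1.8680
R = v/ω = 2.0/0.5 = 4.0000
x' = -1.5 + 4.0000·(sin -1.8680 − sin -2.6180) = -3.3246
y' = -3.5 − 4.0000·(cos -1.8680 − cos -2.6180) = -5.7927

(-3.3246, -5.7927, -1.8680)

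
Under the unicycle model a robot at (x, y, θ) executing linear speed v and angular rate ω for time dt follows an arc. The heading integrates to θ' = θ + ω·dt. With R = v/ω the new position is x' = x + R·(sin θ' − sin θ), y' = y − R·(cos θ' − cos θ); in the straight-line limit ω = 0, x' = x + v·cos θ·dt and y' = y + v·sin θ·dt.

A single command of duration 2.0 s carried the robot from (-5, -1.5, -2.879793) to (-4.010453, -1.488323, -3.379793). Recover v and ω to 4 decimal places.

Δθ = -3.379793 − -2.879793 = -0.500000
ω = Δθ/dt = -0.500000/2.0 = -0.2500
R = Δx/(sin θ' − sin θ) = 2.0000
v = R·ω = 2.0000·-0.2500 = -0.5000

v = -0.5000, ω = -0.2500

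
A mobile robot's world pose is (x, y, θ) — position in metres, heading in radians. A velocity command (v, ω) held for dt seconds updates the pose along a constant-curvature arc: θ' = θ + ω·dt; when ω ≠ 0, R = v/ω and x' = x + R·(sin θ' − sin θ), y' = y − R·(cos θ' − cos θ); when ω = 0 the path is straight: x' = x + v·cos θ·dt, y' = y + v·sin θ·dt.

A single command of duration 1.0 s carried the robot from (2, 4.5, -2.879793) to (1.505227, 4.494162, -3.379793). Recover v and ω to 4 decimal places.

v = 0.5000, ω = -0.5000

Δθ = -3.379793 − -2.879793 = -0.500000
ω = Δθ/dt = -0.500000/1.0 = -0.5000
R = Δx/(sin θ' − sin θ) = -1.0000
v = R·ω = -1.0000·-0.5000 = 0.5000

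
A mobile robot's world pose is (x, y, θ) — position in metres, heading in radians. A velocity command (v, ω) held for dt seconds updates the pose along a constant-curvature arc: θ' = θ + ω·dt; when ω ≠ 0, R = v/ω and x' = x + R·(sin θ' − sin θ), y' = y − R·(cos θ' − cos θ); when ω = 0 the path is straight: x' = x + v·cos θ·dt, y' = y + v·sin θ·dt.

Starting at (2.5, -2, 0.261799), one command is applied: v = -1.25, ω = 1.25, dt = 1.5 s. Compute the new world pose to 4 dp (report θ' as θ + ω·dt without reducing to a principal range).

θ' = 0.2618 + 1.25·1.5 = 2.1368
R = v/ω = -1.25/1.25 = -1.0000
x' = 2.5 + -1.0000·(sin 2.1368 − sin 0.2618) = 1.9148
y' = -2 − -1.0000·(cos 2.1368 − cos 0.2618) = -3.5022

(1.9148, -3.5022, 2.1368)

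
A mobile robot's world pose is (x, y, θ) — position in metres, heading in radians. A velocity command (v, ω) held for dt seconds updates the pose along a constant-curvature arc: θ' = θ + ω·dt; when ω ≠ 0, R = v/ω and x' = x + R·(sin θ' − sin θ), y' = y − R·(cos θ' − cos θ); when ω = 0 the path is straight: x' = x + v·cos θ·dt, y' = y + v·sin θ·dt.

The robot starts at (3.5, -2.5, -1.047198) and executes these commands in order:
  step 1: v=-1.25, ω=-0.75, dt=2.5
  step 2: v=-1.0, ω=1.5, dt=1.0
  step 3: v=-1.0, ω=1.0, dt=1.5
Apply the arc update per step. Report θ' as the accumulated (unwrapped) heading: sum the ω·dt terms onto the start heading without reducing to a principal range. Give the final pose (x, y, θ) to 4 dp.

(4.0282, 1.5584, 0.0778)

step 1: θ'=-2.9222 (R=1.6667) → pose (4.5806, -0.0400, -2.9222)
step 2: θ'=-1.4222 (R=-0.6667) → pose (5.0949, 0.7094, -1.4222)
step 3: θ'=0.0778 (R=-1.0000) → pose (4.0282, 1.5584, 0.0778)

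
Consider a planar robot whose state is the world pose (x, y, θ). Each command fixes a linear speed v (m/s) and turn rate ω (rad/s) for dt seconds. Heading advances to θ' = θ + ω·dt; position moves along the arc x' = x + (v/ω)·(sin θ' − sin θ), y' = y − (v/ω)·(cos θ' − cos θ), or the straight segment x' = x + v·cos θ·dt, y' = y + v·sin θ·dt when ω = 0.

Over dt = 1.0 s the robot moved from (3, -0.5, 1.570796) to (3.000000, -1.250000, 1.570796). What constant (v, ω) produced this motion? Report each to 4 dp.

v = -0.7500, ω = 0.0000

Δθ = 1.570796 − 1.570796 = 0.000000
ω = Δθ/dt = 0.000000/1.0 = 0.0000
ω = 0 → v = (Δx·cos θ + Δy·sin θ)/dt = -0.7500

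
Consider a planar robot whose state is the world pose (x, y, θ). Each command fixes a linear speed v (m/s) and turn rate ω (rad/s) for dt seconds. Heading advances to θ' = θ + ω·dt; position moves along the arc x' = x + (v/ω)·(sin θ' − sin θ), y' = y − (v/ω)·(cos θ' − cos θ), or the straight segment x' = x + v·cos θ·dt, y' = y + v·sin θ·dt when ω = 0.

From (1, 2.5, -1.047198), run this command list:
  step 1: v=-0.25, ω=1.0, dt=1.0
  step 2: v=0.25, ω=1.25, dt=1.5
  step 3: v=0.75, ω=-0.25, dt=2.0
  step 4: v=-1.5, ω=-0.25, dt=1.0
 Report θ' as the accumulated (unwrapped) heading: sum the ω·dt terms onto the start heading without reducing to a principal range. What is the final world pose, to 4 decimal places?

step 1: θ'=-0.0472 (R=-0.2500) → pose (0.7953, 2.6247, -0.0472)
step 2: θ'=1.8278 (R=0.2000) → pose (0.9982, 2.8753, 1.8278)
step 3: θ'=1.3278 (R=-3.0000) → pose (0.9878, 4.3597, 1.3278)
step 4: θ'=1.0778 (R=6.0000) → pose (0.4495, 2.9638, 1.0778)

(0.4495, 2.9638, 1.0778)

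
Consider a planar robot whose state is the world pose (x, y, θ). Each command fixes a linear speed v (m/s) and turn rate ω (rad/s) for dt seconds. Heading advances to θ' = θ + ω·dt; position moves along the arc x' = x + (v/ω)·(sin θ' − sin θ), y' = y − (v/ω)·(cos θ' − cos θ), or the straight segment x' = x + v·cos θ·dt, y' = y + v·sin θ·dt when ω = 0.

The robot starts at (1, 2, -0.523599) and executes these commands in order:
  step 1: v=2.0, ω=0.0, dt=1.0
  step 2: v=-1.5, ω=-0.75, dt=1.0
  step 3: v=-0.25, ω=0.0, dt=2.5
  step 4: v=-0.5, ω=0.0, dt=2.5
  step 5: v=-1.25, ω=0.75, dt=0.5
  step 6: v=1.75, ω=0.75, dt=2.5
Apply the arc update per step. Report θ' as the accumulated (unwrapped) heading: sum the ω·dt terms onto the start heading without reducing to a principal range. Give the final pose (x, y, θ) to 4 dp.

(4.7400, 4.6352, 0.9764)

step 1: θ'=-0.5236 (straight) → pose (2.7321, 1.0000, -0.5236)
step 2: θ'=-1.2736 (R=2.0000) → pose (1.8197, 2.1464, -1.2736)
step 3: θ'=-1.2736 (straight) → pose (1.6367, 2.7440, -1.2736)
step 4: θ'=-1.2736 (straight) → pose (1.2707, 3.9392, -1.2736)
step 5: θ'=-0.8986 (R=-1.6667) → pose (0.9811, 4.4889, -0.8986)
step 6: θ'=0.9764 (R=2.3333) → pose (4.7400, 4.6352, 0.9764)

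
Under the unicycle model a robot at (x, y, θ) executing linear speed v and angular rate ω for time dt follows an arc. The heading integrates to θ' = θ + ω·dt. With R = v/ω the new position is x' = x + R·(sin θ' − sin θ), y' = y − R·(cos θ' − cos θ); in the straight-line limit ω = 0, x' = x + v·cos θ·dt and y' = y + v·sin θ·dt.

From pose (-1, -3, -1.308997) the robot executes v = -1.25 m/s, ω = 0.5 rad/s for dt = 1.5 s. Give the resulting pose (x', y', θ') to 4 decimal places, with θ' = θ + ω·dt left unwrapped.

θ' = -1.3090 + 0.5·1.5 = -0.5590
R = v/ω = -1.25/0.5 = -2.5000
x' = -1 + -2.5000·(sin -0.5590 − sin -1.3090) = -2.0890
y' = -3 − -2.5000·(cos -0.5590 − cos -1.3090) = -1.5276

(-2.0890, -1.5276, -0.5590)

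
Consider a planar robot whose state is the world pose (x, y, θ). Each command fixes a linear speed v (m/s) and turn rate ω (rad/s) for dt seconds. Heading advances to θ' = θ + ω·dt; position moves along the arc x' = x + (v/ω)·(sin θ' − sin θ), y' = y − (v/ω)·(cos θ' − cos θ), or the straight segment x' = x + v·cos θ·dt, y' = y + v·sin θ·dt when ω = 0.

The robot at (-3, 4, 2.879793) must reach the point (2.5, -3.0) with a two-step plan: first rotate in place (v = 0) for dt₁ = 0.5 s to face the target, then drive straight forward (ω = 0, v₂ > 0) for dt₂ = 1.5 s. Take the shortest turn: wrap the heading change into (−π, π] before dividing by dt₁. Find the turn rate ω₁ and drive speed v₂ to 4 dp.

ω₁ = 4.9971, v₂ = 5.9348

heading to target = atan2(-3−4, 2.5−-3) = -0.9048
Δθ = wrap(-0.9048 − 2.8798) = 2.4986; ω₁ = Δθ/dt₁ = 4.9971
distance = √((2.5−-3)² + (-3−4)²) = 8.9022; v₂ = distance/dt₂ = 5.9348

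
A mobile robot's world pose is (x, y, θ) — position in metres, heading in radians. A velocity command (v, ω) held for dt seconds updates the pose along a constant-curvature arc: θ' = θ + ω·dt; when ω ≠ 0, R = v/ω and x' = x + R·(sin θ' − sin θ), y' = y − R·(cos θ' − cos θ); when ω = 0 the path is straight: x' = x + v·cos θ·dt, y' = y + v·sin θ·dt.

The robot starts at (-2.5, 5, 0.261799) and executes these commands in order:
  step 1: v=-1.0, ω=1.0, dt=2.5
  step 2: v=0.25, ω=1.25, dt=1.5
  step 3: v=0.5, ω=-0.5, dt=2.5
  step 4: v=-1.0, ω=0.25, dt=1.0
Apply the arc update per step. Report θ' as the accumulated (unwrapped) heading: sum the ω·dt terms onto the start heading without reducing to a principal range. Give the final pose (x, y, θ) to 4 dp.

step 1: θ'=2.7618 (R=-1.0000) → pose (-2.6119, 3.1053, 2.7618)
step 2: θ'=4.6368 (R=0.2000) → pose (-2.8855, 2.9347, 4.6368)
step 3: θ'=3.3868 (R=-1.0000) → pose (-3.6399, 2.0401, 3.3868)
step 4: θ'=3.6368 (R=-4.0000) → pose (-2.7100, 2.4010, 3.6368)

(-2.7100, 2.4010, 3.6368)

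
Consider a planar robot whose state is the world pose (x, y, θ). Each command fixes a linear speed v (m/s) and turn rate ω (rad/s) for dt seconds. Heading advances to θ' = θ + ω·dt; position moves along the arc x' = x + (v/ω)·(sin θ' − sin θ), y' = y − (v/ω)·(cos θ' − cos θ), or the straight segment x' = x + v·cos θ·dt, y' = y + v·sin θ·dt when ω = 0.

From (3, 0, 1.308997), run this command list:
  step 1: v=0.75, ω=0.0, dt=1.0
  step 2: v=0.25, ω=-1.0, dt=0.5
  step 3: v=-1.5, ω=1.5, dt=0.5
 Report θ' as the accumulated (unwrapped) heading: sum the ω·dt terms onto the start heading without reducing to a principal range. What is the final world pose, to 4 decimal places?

(2.9784, 0.1539, 1.5590)

step 1: θ'=1.3090 (straight) → pose (3.1941, 0.7244, 1.3090)
step 2: θ'=0.8090 (R=-0.2500) → pose (3.2547, 0.8323, 0.8090)
step 3: θ'=1.5590 (R=-1.0000) → pose (2.9784, 0.1539, 1.5590)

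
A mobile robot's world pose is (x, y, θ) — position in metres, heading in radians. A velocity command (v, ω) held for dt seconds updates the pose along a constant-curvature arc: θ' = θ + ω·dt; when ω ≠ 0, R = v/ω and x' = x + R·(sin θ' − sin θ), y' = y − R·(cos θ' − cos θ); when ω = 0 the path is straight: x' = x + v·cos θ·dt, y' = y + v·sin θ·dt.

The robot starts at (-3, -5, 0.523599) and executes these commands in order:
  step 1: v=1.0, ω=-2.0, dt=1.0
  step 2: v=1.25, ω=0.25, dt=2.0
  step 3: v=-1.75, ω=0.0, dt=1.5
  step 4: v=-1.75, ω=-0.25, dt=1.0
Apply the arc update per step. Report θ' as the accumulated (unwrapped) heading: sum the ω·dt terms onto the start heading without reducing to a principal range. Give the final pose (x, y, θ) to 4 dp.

(-3.6765, -3.9832, -1.2264)

step 1: θ'=-1.4764 (R=-0.5000) → pose (-2.2522, -5.3859, -1.4764)
step 2: θ'=-0.9764 (R=5.0000) → pose (-1.4169, -7.7146, -0.9764)
step 3: θ'=-0.9764 (straight) → pose (-2.8869, -5.5399, -0.9764)
step 4: θ'=-1.2264 (R=7.0000) → pose (-3.6765, -3.9832, -1.2264)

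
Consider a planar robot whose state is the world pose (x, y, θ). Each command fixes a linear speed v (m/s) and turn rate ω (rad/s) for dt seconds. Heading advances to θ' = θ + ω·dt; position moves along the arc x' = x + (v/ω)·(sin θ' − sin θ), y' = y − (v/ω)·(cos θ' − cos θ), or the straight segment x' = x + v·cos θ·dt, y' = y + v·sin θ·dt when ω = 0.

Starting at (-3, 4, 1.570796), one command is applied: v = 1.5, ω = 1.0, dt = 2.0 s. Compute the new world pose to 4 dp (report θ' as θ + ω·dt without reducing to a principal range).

(-5.1242, 5.3639, 3.5708)

θ' = 1.5708 + 1.0·2.0 = 3.5708
R = v/ω = 1.5/1.0 = 1.5000
x' = -3 + 1.5000·(sin 3.5708 − sin 1.5708) = -5.1242
y' = 4 − 1.5000·(cos 3.5708 − cos 1.5708) = 5.3639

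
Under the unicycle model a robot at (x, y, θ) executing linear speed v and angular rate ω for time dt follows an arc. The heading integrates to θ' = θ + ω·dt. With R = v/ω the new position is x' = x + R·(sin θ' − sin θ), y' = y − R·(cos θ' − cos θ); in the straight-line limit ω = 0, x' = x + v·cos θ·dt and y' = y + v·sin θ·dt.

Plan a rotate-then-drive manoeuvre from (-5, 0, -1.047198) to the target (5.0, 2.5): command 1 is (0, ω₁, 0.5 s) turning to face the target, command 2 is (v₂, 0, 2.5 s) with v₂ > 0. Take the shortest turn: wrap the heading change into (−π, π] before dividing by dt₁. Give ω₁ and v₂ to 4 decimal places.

heading to target = atan2(2.5−0, 5−-5) = 0.2450
Δθ = wrap(0.2450 − -1.0472) = 1.2922; ω₁ = Δθ/dt₁ = 2.5844
distance = √((5−-5)² + (2.5−0)²) = 10.3078; v₂ = distance/dt₂ = 4.1231

ω₁ = 2.5844, v₂ = 4.1231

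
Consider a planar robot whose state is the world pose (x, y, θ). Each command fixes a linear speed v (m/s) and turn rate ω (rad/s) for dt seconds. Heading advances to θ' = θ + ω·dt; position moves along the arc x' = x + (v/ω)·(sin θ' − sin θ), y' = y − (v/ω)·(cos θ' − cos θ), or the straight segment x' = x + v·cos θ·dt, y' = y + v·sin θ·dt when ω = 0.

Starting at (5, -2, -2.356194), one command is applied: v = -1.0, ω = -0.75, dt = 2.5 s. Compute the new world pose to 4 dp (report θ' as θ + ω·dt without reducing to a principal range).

θ' = -2.3562 + -0.75·2.5 = -4.2312
R = v/ω = -1.0/-0.75 = 1.3333
x' = 5 + 1.3333·(sin -4.2312 − sin -2.3562) = 7.1247
y' = -2 − 1.3333·(cos -4.2312 − cos -2.3562) = -2.3257

(7.1247, -2.3257, -4.2312)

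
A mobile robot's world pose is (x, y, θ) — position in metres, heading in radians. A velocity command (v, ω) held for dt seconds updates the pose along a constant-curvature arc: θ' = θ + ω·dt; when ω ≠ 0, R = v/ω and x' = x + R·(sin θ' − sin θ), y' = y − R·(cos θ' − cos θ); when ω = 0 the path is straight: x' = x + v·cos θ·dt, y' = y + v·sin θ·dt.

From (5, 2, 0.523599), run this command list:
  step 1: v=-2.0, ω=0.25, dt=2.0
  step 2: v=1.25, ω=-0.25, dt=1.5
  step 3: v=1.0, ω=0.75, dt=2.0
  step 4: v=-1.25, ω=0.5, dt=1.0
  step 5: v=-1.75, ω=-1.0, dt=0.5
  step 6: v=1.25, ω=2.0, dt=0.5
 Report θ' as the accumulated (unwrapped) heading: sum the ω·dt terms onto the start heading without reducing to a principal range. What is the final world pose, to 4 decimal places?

step 1: θ'=1.0236 (R=-8.0000) → pose (2.1681, -0.7658, 1.0236)
step 2: θ'=0.6486 (R=-5.0000) → pose (3.4177, 0.6173, 0.6486)
step 3: θ'=2.1486 (R=1.3333) → pose (3.7291, 2.4082, 2.1486)
step 4: θ'=2.6486 (R=-2.5000) → pose (4.6401, 1.5713, 2.6486)
step 5: θ'=2.1486 (R=1.7500) → pose (5.2778, 0.9855, 2.1486)
step 6: θ'=3.1486 (R=0.6250) → pose (4.7499, 1.2692, 3.1486)

(4.7499, 1.2692, 3.1486)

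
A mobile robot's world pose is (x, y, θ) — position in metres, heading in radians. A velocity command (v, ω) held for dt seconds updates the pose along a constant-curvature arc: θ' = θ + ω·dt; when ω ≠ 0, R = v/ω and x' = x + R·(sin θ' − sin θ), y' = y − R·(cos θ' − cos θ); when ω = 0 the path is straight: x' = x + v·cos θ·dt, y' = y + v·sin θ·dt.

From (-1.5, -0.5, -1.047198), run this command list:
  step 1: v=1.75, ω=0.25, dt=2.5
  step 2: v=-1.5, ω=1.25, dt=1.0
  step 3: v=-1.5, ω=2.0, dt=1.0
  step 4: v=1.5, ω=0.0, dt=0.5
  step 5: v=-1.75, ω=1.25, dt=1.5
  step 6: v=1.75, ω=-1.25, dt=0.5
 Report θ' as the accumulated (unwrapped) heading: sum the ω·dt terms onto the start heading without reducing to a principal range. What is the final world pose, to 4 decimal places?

step 1: θ'=-0.4222 (R=7.0000) → pose (1.6938, -3.3853, -0.4222)
step 2: θ'=0.8278 (R=-1.2000) → pose (0.3184, -3.6682, 0.8278)
step 3: θ'=2.8278 (R=-0.7500) → pose (0.6392, -4.8889, 2.8278)
step 4: θ'=2.8278 (straight) → pose (-0.0742, -4.6574, 2.8278)
step 5: θ'=4.7028 (R=-1.4000) → pose (1.7579, -3.3392, 4.7028)
step 6: θ'=4.0778 (R=-1.4000) → pose (1.4854, -4.1558, 4.0778)

(1.4854, -4.1558, 4.0778)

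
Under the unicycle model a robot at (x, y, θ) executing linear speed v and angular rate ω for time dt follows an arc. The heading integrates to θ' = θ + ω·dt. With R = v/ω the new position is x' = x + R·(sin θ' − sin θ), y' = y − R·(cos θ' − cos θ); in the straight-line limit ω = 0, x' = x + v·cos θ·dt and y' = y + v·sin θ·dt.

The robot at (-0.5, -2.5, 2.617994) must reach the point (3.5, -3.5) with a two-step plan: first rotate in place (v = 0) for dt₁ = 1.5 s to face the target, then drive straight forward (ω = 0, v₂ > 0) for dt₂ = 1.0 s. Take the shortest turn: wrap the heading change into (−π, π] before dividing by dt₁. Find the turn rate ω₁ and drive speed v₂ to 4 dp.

ω₁ = -1.9086, v₂ = 4.1231

heading to target = atan2(-3.5−-2.5, 3.5−-0.5) = -0.2450
Δθ = wrap(-0.2450 − 2.6180) = -2.8630; ω₁ = Δθ/dt₁ = -1.9086
distance = √((3.5−-0.5)² + (-3.5−-2.5)²) = 4.1231; v₂ = distance/dt₂ = 4.1231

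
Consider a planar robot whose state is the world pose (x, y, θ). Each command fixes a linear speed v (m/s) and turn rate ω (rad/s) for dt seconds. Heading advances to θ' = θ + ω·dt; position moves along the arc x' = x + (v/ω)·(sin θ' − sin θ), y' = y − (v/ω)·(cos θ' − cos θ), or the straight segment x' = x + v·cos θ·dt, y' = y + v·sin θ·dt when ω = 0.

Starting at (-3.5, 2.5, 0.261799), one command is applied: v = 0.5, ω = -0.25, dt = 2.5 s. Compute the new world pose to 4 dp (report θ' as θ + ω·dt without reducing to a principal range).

(-2.2718, 2.4377, -0.3632)

θ' = 0.2618 + -0.25·2.5 = -0.3632
R = v/ω = 0.5/-0.25 = -2.0000
x' = -3.5 + -2.0000·(sin -0.3632 − sin 0.2618) = -2.2718
y' = 2.5 − -2.0000·(cos -0.3632 − cos 0.2618) = 2.4377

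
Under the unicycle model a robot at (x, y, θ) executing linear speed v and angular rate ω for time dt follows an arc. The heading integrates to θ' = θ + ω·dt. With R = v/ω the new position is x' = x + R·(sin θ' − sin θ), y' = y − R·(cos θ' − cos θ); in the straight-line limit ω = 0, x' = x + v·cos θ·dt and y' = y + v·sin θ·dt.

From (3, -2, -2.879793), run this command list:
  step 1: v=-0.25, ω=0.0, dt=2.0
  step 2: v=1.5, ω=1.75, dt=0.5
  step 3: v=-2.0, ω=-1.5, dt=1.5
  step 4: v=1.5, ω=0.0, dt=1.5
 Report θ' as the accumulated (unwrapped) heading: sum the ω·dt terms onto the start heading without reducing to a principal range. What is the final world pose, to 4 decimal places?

(4.3390, -0.2912, -4.2548)

step 1: θ'=-2.8798 (straight) → pose (3.4830, -1.8706, -2.8798)
step 2: θ'=-2.0048 (R=0.8571) → pose (2.9271, -2.3381, -2.0048)
step 3: θ'=-4.2548 (R=1.3333) → pose (5.3330, -2.3097, -4.2548)
step 4: θ'=-4.2548 (straight) → pose (4.3390, -0.2912, -4.2548)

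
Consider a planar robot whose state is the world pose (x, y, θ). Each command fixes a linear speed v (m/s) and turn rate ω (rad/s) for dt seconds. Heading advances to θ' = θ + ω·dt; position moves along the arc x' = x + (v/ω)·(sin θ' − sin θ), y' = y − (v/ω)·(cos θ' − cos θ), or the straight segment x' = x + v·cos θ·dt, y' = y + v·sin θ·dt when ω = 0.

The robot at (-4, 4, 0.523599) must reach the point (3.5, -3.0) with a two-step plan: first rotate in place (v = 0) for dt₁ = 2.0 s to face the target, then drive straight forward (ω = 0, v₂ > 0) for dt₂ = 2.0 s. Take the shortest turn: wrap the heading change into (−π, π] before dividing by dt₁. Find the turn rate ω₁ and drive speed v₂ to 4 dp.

heading to target = atan2(-3−4, 3.5−-4) = -0.7509
Δθ = wrap(-0.7509 − 0.5236) = -1.2745; ω₁ = Δθ/dt₁ = -0.6373
distance = √((3.5−-4)² + (-3−4)²) = 10.2591; v₂ = distance/dt₂ = 5.1296

ω₁ = -0.6373, v₂ = 5.1296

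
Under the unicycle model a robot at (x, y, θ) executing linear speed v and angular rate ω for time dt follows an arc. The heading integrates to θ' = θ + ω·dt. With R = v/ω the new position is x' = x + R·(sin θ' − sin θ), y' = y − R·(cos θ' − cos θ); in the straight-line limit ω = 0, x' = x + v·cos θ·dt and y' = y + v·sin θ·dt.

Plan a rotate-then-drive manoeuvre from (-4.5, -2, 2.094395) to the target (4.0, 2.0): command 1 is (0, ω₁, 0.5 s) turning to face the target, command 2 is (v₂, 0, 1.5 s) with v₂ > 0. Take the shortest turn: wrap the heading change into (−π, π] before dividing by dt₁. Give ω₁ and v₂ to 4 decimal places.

ω₁ = -3.3091, v₂ = 6.2628

heading to target = atan2(2−-2, 4−-4.5) = 0.4398
Δθ = wrap(0.4398 − 2.0944) = -1.6546; ω₁ = Δθ/dt₁ = -3.3091
distance = √((4−-4.5)² + (2−-2)²) = 9.3941; v₂ = distance/dt₂ = 6.2628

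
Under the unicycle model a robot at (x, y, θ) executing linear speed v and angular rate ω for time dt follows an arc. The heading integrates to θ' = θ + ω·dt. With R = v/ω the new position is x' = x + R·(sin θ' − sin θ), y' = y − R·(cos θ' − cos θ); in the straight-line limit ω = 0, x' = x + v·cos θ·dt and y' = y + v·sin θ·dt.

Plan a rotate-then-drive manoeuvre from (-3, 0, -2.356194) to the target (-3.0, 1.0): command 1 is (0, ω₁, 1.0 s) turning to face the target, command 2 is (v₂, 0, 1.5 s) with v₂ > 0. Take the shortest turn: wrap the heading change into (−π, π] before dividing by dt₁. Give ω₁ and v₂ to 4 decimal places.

ω₁ = -2.3562, v₂ = 0.6667

heading to target = atan2(1−0, -3−-3) = 1.5708
Δθ = wrap(1.5708 − -2.3562) = -2.3562; ω₁ = Δθ/dt₁ = -2.3562
distance = √((-3−-3)² + (1−0)²) = 1.0000; v₂ = distance/dt₂ = 0.6667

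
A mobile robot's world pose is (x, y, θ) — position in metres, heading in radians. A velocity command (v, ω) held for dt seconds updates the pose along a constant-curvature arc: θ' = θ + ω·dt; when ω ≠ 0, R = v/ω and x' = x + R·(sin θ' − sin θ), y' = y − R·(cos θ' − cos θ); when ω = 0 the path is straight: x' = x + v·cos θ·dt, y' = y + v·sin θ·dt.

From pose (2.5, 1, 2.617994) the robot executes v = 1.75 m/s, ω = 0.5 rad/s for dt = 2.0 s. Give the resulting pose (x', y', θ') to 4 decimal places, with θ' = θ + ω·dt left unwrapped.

θ' = 2.6180 + 0.5·2.0 = 3.6180
R = v/ω = 1.75/0.5 = 3.5000
x' = 2.5 + 3.5000·(sin 3.6180 − sin 2.6180) = -0.8550
y' = 1 − 3.5000·(cos 3.6180 − cos 2.6180) = 1.0792

(-0.8550, 1.0792, 3.6180)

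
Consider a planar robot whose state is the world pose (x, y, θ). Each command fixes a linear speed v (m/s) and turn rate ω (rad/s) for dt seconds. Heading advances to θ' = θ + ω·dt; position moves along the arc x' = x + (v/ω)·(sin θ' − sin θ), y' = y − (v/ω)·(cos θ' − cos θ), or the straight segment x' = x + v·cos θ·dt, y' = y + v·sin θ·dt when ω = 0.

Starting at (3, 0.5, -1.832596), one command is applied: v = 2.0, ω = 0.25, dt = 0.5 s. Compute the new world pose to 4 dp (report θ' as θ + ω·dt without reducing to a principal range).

θ' = -1.8326 + 0.25·0.5 = -1.7076
R = v/ω = 2.0/0.25 = 8.0000
x' = 3 + 8.0000·(sin -1.7076 − sin -1.8326) = 2.8021
y' = 0.5 − 8.0000·(cos -1.7076 − cos -1.8326) = -0.4796

(2.8021, -0.4796, -1.7076)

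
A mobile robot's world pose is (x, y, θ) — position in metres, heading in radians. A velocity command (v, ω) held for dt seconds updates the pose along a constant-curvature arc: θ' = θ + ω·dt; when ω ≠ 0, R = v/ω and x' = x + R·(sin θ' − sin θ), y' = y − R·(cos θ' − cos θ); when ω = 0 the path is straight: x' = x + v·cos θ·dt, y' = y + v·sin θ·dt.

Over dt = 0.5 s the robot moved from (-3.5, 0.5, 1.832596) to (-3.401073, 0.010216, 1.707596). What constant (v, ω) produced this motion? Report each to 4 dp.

Δθ = 1.707596 − 1.832596 = -0.125000
ω = Δθ/dt = -0.125000/0.5 = -0.2500
R = −Δy/(cos θ' − cos θ) = 4.0000
v = R·ω = 4.0000·-0.2500 = -1.0000

v = -1.0000, ω = -0.2500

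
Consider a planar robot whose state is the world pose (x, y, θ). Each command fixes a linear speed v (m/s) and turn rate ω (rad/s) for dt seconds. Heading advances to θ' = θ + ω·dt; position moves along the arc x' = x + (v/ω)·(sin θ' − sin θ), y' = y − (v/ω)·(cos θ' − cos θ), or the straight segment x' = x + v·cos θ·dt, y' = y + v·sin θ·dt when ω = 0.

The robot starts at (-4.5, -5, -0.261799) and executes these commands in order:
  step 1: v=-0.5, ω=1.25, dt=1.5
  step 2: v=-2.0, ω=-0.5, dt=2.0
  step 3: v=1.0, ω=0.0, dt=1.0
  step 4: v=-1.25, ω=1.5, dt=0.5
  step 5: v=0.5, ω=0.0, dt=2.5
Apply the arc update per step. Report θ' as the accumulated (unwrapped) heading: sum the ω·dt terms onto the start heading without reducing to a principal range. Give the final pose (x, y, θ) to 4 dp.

step 1: θ'=1.6132 (R=-0.4000) → pose (-5.0032, -5.4033, 1.6132)
step 2: θ'=0.6132 (R=4.0000) → pose (-6.6976, -8.8441, 0.6132)
step 3: θ'=0.6132 (straight) → pose (-5.8798, -8.2686, 0.6132)
step 4: θ'=1.3632 (R=-0.8333) → pose (-6.2157, -8.7784, 1.3632)
step 5: θ'=1.3632 (straight) → pose (-5.9580, -7.5552, 1.3632)

(-5.9580, -7.5552, 1.3632)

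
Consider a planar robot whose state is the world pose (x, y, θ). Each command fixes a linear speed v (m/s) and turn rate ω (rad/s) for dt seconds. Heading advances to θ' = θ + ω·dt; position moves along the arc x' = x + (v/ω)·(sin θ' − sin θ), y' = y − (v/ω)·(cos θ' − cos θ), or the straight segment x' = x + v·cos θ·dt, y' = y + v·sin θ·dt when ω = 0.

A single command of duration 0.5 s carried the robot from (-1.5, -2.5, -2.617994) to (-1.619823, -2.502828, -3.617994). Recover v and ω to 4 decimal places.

Δθ = -3.617994 − -2.617994 = -1.000000
ω = Δθ/dt = -1.000000/0.5 = -2.0000
R = Δx/(sin θ' − sin θ) = -0.1250
v = R·ω = -0.1250·-2.0000 = 0.2500

v = 0.2500, ω = -2.0000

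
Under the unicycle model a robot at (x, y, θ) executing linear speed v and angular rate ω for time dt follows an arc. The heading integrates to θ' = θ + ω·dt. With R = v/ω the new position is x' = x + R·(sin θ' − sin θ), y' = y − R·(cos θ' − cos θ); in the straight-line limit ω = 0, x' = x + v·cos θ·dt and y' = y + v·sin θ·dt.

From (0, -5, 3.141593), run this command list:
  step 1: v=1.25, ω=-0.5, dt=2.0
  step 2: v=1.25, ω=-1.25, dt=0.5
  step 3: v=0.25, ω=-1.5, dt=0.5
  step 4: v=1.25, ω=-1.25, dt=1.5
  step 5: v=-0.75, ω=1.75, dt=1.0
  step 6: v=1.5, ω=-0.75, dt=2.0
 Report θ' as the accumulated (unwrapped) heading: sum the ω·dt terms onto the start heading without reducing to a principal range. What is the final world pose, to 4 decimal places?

step 1: θ'=2.1416 (R=-2.5000) → pose (-2.1037, -3.8508, 2.1416)
step 2: θ'=1.5166 (R=-1.0000) → pose (-2.2607, -3.2563, 1.5166)
step 3: θ'=0.7666 (R=-0.1667) → pose (-2.2099, -3.1453, 0.7666)
step 4: θ'=-1.1084 (R=-1.0000) → pose (-0.6213, -3.4195, -1.1084)
step 5: θ'=0.6416 (R=-0.4286) → pose (-1.2613, -3.2673, 0.6416)
step 6: θ'=-0.8584 (R=-2.0000) → pose (1.4492, -3.5623, -0.8584)

(1.4492, -3.5623, -0.8584)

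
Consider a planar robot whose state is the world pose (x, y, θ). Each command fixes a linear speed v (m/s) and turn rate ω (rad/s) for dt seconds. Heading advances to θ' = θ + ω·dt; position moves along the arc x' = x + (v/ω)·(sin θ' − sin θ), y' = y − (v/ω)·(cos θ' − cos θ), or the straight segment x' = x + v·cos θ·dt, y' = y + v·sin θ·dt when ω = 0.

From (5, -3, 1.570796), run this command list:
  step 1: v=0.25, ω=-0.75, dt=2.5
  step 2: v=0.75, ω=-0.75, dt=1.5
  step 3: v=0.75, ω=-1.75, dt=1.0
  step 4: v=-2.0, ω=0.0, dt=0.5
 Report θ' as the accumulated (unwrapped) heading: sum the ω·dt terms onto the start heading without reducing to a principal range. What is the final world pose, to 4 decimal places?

step 1: θ'=-0.3042 (R=-0.3333) → pose (5.4332, -2.6820, -0.3042)
step 2: θ'=-1.4292 (R=-1.0000) → pose (6.1236, -3.4949, -1.4292)
step 3: θ'=-3.1792 (R=-0.4286) → pose (5.6832, -3.9837, -3.1792)
step 4: θ'=-3.1792 (straight) → pose (6.6825, -4.0213, -3.1792)

(6.6825, -4.0213, -3.1792)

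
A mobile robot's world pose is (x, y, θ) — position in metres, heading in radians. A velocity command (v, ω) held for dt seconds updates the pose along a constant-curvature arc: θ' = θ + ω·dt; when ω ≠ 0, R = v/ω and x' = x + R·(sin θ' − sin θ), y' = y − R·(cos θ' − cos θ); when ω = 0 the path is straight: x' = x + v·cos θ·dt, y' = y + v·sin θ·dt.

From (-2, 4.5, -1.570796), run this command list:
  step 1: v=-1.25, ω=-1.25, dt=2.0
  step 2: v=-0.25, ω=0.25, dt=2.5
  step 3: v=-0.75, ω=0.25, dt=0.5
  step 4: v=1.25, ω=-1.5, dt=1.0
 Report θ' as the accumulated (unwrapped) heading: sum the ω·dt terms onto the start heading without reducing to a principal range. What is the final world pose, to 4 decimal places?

step 1: θ'=-4.0708 (R=1.0000) → pose (-0.1989, 5.0985, -4.0708)
step 2: θ'=-3.4458 (R=-1.0000) → pose (0.3028, 4.7429, -3.4458)
step 3: θ'=-3.3208 (R=-3.0000) → pose (0.6666, 4.6532, -3.3208)
step 4: θ'=-4.8208 (R=-0.8333) → pose (-0.0133, 5.5633, -4.8208)

(-0.0133, 5.5633, -4.8208)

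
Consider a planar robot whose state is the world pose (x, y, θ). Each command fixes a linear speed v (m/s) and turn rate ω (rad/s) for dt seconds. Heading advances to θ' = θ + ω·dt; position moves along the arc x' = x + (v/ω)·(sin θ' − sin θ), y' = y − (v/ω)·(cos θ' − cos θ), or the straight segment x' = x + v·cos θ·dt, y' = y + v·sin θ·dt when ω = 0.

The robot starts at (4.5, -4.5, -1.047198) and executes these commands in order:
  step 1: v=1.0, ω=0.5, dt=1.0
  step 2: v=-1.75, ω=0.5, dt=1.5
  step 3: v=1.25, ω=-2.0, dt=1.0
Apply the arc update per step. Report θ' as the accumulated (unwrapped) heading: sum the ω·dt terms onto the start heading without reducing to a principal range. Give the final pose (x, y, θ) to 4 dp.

(3.4004, -5.5211, -1.7972)

step 1: θ'=-0.5472 (R=2.0000) → pose (5.1915, -5.2080, -0.5472)
step 2: θ'=0.2028 (R=-3.5000) → pose (2.6655, -4.7687, 0.2028)
step 3: θ'=-1.7972 (R=-0.6250) → pose (3.4004, -5.5211, -1.7972)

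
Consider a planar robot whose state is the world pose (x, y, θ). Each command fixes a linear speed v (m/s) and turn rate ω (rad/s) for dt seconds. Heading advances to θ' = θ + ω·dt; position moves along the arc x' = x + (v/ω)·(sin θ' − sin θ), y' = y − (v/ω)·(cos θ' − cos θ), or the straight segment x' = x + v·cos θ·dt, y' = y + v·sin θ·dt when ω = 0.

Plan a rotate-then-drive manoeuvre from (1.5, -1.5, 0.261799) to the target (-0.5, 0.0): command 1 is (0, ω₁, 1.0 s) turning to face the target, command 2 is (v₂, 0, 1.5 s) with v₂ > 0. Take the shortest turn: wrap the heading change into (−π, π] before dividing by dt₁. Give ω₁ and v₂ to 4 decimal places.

ω₁ = 2.2363, v₂ = 1.6667

heading to target = atan2(0−-1.5, -0.5−1.5) = 2.4981
Δθ = wrap(2.4981 − 0.2618) = 2.2363; ω₁ = Δθ/dt₁ = 2.2363
distance = √((-0.5−1.5)² + (0−-1.5)²) = 2.5000; v₂ = distance/dt₂ = 1.6667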